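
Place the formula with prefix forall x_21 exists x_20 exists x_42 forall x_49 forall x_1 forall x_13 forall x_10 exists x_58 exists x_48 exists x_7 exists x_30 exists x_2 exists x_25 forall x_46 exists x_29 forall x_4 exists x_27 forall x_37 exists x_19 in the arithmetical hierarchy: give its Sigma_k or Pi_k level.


Leading quantifier is forall, so the class is Pi.
Number of quantifier blocks = alternations + 1 = 9 + 1 = 10.
Classification: Pi_10

Pi_10


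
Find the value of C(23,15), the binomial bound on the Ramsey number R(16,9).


R(16,9) <= C(16+9-2, 16-1) = C(23, 15)
C(23, 15) = 23! / (15! * 8!)
= 490314

490314


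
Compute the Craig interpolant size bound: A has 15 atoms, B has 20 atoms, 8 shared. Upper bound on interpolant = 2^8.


Shared atoms = 8
Craig interpolant size bound = 2^8
= 256

256


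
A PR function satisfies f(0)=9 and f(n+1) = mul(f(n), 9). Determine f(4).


f(0) = 9
f(1) = mul(f(0), 9) = mul(9, 9) = 81
f(2) = mul(f(1), 9) = mul(81, 9) = 729
f(3) = mul(f(2), 9) = mul(729, 9) = 6561
f(4) = mul(f(3), 9) = mul(6561, 9) = 59049


59049


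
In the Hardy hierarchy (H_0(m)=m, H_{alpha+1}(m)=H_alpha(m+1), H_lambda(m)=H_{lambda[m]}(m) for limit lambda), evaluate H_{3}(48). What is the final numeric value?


H_3(48):
For finite ordinals k, H_k(n) = n + k (each successor step adds 1).
H_3(48) = 48 + 3 = 51

51


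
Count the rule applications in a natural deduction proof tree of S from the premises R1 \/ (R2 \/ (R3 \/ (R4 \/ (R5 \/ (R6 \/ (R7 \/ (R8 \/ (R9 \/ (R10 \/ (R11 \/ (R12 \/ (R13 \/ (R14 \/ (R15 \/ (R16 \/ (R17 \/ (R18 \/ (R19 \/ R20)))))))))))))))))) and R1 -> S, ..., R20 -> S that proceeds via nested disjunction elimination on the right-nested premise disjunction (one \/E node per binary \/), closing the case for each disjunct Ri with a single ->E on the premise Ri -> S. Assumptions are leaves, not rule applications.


The premise R1 \/ (R2 \/ (R3 \/ (R4 \/ (R5 \/ (R6 \/ (R7 \/ (R8 \/ (R9 \/ (R10 \/ (R11 \/ (R12 \/ (R13 \/ (R14 \/ (R15 \/ (R16 \/ (R17 \/ (R18 \/ (R19 \/ R20)))))))))))))))))) contains 20 disjuncts, hence 19 binary \/ connectives.
- Each binary \/ is eliminated once: 19 \/E nodes.
- Each of the 20 cases Ri derives S by one ->E with Ri -> S: 20 ->E nodes.
Total = 19 + 20 = 39

39


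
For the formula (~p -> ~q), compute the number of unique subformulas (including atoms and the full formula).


Formula: (~p -> ~q)
Subformulas found:
  1. q
  2. p
  3. ~p
  4. ~q
  5. (~p -> ~q)
Total distinct subformulas = 5

5


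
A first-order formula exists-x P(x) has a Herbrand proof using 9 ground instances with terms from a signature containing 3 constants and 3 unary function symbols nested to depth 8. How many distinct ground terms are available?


Herbrand terms by depth:
Depth 0: 3 constants
Depth 1: 9 new terms (running total: 12)
Depth 2: 27 new terms (running total: 39)
Depth 3: 81 new terms (running total: 120)
Depth 4: 243 new terms (running total: 363)
Depth 5: 729 new terms (running total: 1092)
Depth 6: 2187 new terms (running total: 3279)
Depth 7: 6561 new terms (running total: 9840)
Depth 8: 19683 new terms (running total: 29523)
Total distinct ground terms = 29523

29523


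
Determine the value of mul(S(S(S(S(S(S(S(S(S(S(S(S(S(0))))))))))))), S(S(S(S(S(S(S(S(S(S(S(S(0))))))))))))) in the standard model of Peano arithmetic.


mul(S^13(0), S^12(0)):
S^13(0) = 13
S^12(0) = 12
13 * 12 = 156

156


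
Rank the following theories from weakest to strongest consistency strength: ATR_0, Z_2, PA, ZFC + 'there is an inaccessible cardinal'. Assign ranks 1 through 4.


Ordering by consistency strength:
1. PA
2. ATR_0
3. Z_2
4. ZFC + 'there is an inaccessible cardinal'


ATR_0=2, Z_2=3, PA=1, ZFC + 'there is an inaccessible cardinal'=4


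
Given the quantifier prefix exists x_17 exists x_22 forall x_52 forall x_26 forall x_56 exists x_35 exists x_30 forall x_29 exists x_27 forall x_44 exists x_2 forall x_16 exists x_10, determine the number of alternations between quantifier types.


Walk the prefix and count type changes:
  position 1: exists -> exists
  position 2: exists -> forall <-- alternation
  position 3: forall -> forall
  position 4: forall -> forall
  position 5: forall -> exists <-- alternation
  position 6: exists -> exists
  position 7: exists -> forall <-- alternation
  position 8: forall -> exists <-- alternation
  position 9: exists -> forall <-- alternation
  position 10: forall -> exists <-- alternation
  position 11: exists -> forall <-- alternation
  position 12: forall -> exists <-- alternation
Total alternations = 8

8


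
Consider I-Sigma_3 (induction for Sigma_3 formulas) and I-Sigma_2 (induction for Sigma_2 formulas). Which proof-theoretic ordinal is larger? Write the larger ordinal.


Proof-theoretic ordinal of I-Sigma_3 (induction for Sigma_3 formulas): omega^(omega^(omega^omega))
Proof-theoretic ordinal of I-Sigma_2 (induction for Sigma_2 formulas): omega^(omega^omega)
Comparing: omega^(omega^omega) < omega^(omega^(omega^omega)).
The larger ordinal is omega^(omega^(omega^omega)) (from I-Sigma_3 (induction for Sigma_3 formulas)).

omega^(omega^(omega^omega))


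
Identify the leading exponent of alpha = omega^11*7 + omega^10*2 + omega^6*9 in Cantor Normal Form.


CNF: omega^11*7 + omega^10*2 + omega^6*9
The leading term is omega^11*7, which has exponent 11.

11


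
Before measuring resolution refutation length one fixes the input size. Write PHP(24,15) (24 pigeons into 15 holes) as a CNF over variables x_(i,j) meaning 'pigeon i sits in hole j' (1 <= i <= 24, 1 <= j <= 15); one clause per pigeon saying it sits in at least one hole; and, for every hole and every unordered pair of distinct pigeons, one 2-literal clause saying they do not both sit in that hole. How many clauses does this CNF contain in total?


PHP(24,15): 24 pigeons, 15 holes, 24*15 = 360 variables.
- pigeon clauses: one per pigeon -> 24 clauses
- hole clauses: 15 holes * C(24,2) = 15 * 276 -> 4140 clauses
Total clauses = 24 + 4140 = 4164

4164


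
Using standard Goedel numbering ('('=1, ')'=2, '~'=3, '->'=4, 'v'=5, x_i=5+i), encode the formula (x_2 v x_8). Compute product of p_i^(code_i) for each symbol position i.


Formula: (x_2 v x_8)
Symbol codes: [1, 7, 5, 13, 2]
Primes: [2, 3, 5, 7, 11]
p_1^1 = 2^1 = 2
p_2^7 = 3^7 = 2187
p_3^5 = 5^5 = 3125
p_4^13 = 7^13 = 96889010407
p_5^2 = 11^2 = 121
Product = 160246550981082431250

160246550981082431250


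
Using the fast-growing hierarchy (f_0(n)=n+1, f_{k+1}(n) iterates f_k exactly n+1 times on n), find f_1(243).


f_1(243) = f_0^244(243)
f_0 adds 1 each time, applied 244 times.
f_1(243) = 243 + 244 = 487

487


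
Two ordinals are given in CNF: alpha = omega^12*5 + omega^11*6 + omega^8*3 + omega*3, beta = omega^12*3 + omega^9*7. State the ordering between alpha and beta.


Compare term by term from highest exponent:
alpha = omega^12*5 + omega^11*6 + omega^8*3 + omega*3
beta = omega^12*3 + omega^9*7
Term 1: alpha has omega^12*5, beta has omega^12*3
Term 2: alpha has omega^11*6, beta has omega^9*7
Term 3: alpha has omega^8*3, beta has omega^0*0
Term 4: alpha has omega^1*3, beta has omega^0*0
Result: alpha > beta

alpha > beta


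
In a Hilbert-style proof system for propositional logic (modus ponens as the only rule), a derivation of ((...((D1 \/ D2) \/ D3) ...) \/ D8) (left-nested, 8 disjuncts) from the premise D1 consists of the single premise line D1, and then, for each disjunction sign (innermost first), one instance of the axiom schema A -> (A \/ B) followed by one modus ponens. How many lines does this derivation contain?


Building the left-nested 8-ary disjunction from D1:
- 1 premise line (D1)
- 8 disjuncts means 7 disjunction signs; each needs 1 axiom instance + 1 MP = 2 lines: 2 * 7 = 14
Total = 1 + 14 = 15 lines.

15


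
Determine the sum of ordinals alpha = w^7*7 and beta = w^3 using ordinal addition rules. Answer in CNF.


Ordinal addition w^7*7 + w^3:
Leading exponent of alpha (7) > leading exponent of beta (3).
Since alpha's term has higher exponent than beta's leading term,
the sum is simply alpha followed by beta.
Result = w^7*7 + w^3

w^7*7 + w^3


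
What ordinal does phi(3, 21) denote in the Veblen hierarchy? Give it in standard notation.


phi(3, 21):
phi(3, beta) = eta_beta (the beta-th eta number, fixed point of zeta).
phi(3, 21) = eta_21

eta_21


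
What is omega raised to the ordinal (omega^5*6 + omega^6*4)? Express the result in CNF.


omega^(omega^5*6 + omega^6*4):
In ordinal addition a term is absorbed by a following term of strictly larger exponent: 5 < 6, so omega^5*6 + omega^6*4 = omega^6*4.
omega raised to a CNF ordinal is a single CNF term: Result = omega^(omega^6*4)

omega^(omega^6*4)


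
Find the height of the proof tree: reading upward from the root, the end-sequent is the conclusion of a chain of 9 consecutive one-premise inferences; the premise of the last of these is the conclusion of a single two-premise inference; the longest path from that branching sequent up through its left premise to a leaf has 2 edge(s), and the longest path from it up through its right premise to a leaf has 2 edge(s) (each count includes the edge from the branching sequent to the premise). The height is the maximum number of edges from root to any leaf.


Longest path through the left premise: 2 edges (measured from the branching sequent)
Longest path through the right premise: 2 edges
Height of the subtree rooted at the branching sequent: max(2, 2) = 2
The branching sequent sits 9 edges above the root (the chain of one-premise inferences), so height = 2 + 9 = 11

11


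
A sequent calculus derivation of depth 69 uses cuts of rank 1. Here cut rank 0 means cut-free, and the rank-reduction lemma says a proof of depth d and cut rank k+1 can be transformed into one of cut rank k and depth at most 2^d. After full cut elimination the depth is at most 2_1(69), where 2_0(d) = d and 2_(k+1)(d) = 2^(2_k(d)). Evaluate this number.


Each rank reduction sends depth d to at most 2^d; cut rank r needs r reductions.
2_0(69) = 69
2_1(69) = 2^69 = 590295810358705651712
Cut-free depth bound = 590295810358705651712

590295810358705651712


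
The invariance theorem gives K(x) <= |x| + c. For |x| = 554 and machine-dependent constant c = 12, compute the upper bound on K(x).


K(x) <= |x| + c = 554 + 12 = 566

566


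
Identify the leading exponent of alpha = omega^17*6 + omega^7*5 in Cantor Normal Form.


CNF: omega^17*6 + omega^7*5
The leading term is omega^17*6, which has exponent 17.

17


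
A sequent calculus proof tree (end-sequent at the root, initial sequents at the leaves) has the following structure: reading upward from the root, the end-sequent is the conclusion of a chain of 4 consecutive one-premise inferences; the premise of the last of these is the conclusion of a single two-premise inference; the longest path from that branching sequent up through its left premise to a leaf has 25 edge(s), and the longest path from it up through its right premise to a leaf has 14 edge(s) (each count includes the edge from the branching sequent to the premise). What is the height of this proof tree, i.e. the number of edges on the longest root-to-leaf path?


Longest path through the left premise: 25 edges (measured from the branching sequent)
Longest path through the right premise: 14 edges
Height of the subtree rooted at the branching sequent: max(25, 14) = 25
The branching sequent sits 4 edges above the root (the chain of one-premise inferences), so height = 25 + 4 = 29

29


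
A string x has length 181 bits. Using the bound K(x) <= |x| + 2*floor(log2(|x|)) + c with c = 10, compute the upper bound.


floor(log2(181)) = 7
2 * 7 = 14
K(x) <= 181 + 14 + 10 = 205

205


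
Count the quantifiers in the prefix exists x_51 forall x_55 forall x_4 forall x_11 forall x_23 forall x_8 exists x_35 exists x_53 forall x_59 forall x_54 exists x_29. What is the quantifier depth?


Quantifier prefix has 11 quantifier symbols.
Quantifier depth = 11

11


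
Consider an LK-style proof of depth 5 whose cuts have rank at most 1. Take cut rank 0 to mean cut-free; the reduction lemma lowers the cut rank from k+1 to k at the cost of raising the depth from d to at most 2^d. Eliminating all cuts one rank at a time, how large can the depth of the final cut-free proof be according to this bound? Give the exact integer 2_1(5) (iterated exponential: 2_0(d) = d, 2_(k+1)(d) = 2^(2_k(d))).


Each rank reduction sends depth d to at most 2^d; cut rank r needs r reductions.
2_0(5) = 5
2_1(5) = 2^5 = 32
Cut-free depth bound = 32

32


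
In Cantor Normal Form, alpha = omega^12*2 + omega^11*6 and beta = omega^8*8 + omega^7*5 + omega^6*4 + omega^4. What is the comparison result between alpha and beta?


Compare term by term from highest exponent:
alpha = omega^12*2 + omega^11*6
beta = omega^8*8 + omega^7*5 + omega^6*4 + omega^4
Term 1: alpha has omega^12*2, beta has omega^8*8
Term 2: alpha has omega^11*6, beta has omega^7*5
Term 3: alpha has omega^0*0, beta has omega^6*4
Term 4: alpha has omega^0*0, beta has omega^4*1
Result: alpha > beta

alpha > beta


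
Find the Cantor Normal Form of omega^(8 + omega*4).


omega^(8 + omega*4):
In ordinal addition a term is absorbed by a following term of strictly larger exponent: 0 < 1, so 8 + omega*4 = omega*4.
omega raised to a CNF ordinal is a single CNF term: Result = omega^(omega*4)

omega^(omega*4)


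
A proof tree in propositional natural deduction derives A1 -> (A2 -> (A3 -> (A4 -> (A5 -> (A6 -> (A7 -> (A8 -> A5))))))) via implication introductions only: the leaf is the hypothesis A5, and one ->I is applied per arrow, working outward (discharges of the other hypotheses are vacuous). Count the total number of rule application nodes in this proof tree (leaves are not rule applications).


The formula has 8 arrows (->); its innermost consequent A5 is one of the antecedents,
so the proof starts from the hypothesis leaf A5 (not a rule application) and closes one arrow per ->I.
Building A1 -> (A2 -> (A3 -> (A4 -> (A5 -> (A6 -> (A7 -> (A8 -> A5))))))) therefore takes 8 nested implication introductions.
Total inference nodes = 8

8


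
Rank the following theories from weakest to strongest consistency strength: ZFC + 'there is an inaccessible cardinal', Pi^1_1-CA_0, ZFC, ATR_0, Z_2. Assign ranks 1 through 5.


Ordering by consistency strength:
1. ATR_0
2. Pi^1_1-CA_0
3. Z_2
4. ZFC
5. ZFC + 'there is an inaccessible cardinal'


ZFC + 'there is an inaccessible cardinal'=5, Pi^1_1-CA_0=2, ZFC=4, ATR_0=1, Z_2=3


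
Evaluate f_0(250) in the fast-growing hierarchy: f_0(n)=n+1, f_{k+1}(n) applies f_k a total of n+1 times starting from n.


f_0(250) = 250 + 1 = 251

251


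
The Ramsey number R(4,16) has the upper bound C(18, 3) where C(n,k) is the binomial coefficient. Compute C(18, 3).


R(4,16) <= C(4+16-2, 4-1) = C(18, 3)
C(18, 3) = 18! / (3! * 15!)
= 816

816


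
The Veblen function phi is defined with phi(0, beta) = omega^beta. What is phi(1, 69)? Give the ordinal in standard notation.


phi(1, 69):
phi(1, beta) = epsilon_beta (the beta-th epsilon number).
phi(1, 69) = epsilon_69

epsilon_69


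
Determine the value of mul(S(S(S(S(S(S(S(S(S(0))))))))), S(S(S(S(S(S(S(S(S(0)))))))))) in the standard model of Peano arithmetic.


mul(S^9(0), S^9(0)):
S^9(0) = 9
S^9(0) = 9
9 * 9 = 81

81


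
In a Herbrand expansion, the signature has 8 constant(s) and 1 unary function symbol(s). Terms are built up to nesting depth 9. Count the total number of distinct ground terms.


Herbrand terms by depth:
Depth 0: 8 constants
Depth 1: 8 new terms (running total: 16)
Depth 2: 8 new terms (running total: 24)
Depth 3: 8 new terms (running total: 32)
Depth 4: 8 new terms (running total: 40)
Depth 5: 8 new terms (running total: 48)
Depth 6: 8 new terms (running total: 56)
Depth 7: 8 new terms (running total: 64)
Depth 8: 8 new terms (running total: 72)
Depth 9: 8 new terms (running total: 80)
Total distinct ground terms = 80

80


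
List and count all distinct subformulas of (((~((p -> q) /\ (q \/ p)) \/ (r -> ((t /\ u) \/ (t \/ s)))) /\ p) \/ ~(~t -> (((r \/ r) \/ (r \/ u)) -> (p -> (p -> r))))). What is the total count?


Formula: (((~((p -> q) /\ (q \/ p)) \/ (r -> ((t /\ u) \/ (t \/ s)))) /\ p) \/ ~(~t -> (((r \/ r) \/ (r \/ u)) -> (p -> (p -> r)))))
Subformulas found:
  1. r
  2. q
  3. u
  4. s
  5. t
  6. p
  7. ~t
  8. (q \/ p)
  9. (r \/ u)
  10. (r \/ r)
  11. (t \/ s)
  12. (p -> q)
  13. (p -> r)
  14. (t /\ u)
  15. (p -> (p -> r))
  16. ((t /\ u) \/ (t \/ s))
  17. ((r \/ r) \/ (r \/ u))
  18. ((p -> q) /\ (q \/ p))
  19. ~((p -> q) /\ (q \/ p))
  20. (r -> ((t /\ u) \/ (t \/ s)))
  21. (((r \/ r) \/ (r \/ u)) -> (p -> (p -> r)))
  22. (~t -> (((r \/ r) \/ (r \/ u)) -> (p -> (p -> r))))
  23. ~(~t -> (((r \/ r) \/ (r \/ u)) -> (p -> (p -> r))))
  24. (~((p -> q) /\ (q \/ p)) \/ (r -> ((t /\ u) \/ (t \/ s))))
  25. ((~((p -> q) /\ (q \/ p)) \/ (r -> ((t /\ u) \/ (t \/ s)))) /\ p)
  26. (((~((p -> q) /\ (q \/ p)) \/ (r -> ((t /\ u) \/ (t \/ s)))) /\ p) \/ ~(~t -> (((r \/ r) \/ (r \/ u)) -> (p -> (p -> r)))))
Total distinct subformulas = 26

26


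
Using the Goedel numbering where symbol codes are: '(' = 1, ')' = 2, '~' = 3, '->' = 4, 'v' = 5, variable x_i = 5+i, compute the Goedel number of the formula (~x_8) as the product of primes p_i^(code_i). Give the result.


Formula: (~x_8)
Symbol codes: [1, 3, 13, 2]
Primes: [2, 3, 5, 7]
p_1^1 = 2^1 = 2
p_2^3 = 3^3 = 27
p_3^13 = 5^13 = 1220703125
p_4^2 = 7^2 = 49
Product = 3229980468750

3229980468750


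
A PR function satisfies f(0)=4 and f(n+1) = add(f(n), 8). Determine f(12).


f(0) = 4
f(1) = add(f(0), 8) = add(4, 8) = 12
f(2) = add(f(1), 8) = add(12, 8) = 20
f(3) = add(f(2), 8) = add(20, 8) = 28
f(4) = add(f(3), 8) = add(28, 8) = 36
f(5) = add(f(4), 8) = add(36, 8) = 44
f(6) = add(f(5), 8) = add(44, 8) = 52
f(7) = add(f(6), 8) = add(52, 8) = 60
f(8) = add(f(7), 8) = add(60, 8) = 68
f(9) = add(f(8), 8) = add(68, 8) = 76
f(10) = add(f(9), 8) = add(76, 8) = 84
f(11) = add(f(10), 8) = add(84, 8) = 92
f(12) = add(f(11), 8) = add(92, 8) = 100


100


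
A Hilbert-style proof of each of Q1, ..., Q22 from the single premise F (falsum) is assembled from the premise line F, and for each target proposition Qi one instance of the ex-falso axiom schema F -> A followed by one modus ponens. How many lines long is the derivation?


Ex falso, line by line:
- 1 premise line (F)
- 22 targets, each needing 1 axiom instance (F -> Qi) + 1 MP = 2 lines: 2 * 22 = 44
Total = 1 + 44 = 45 lines.

45


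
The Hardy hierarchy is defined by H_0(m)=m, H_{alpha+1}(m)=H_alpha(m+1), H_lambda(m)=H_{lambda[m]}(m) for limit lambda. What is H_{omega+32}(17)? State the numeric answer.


H_{omega+32}(17):
Unwind the 32 successor steps: H_{omega+32}(17) = H_omega(17+32) = H_omega(49).
H_omega(m) = H_m(m) = m + m = 2m.
Result = 2 * 49 = 98

98


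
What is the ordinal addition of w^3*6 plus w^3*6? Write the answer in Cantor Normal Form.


Ordinal addition w^3*6 + w^3*6:
Both terms have the same exponent 3.
w^e*c + w^e*d = w^e*(c+d).
Result = w^3*(6+6) = w^3*12

w^3*12


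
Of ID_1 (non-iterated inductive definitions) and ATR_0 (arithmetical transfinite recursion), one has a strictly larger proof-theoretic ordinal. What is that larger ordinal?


Proof-theoretic ordinal of ID_1 (non-iterated inductive definitions): psi_0(epsilon_{Omega+1})
Proof-theoretic ordinal of ATR_0 (arithmetical transfinite recursion): Gamma_0
Comparing: Gamma_0 < psi_0(epsilon_{Omega+1}).
The larger ordinal is psi_0(epsilon_{Omega+1}) (from ID_1 (non-iterated inductive definitions)).

psi_0(epsilon_{Omega+1})


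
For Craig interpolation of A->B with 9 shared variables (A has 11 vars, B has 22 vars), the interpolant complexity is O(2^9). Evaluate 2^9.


Shared atoms = 9
Craig interpolant size bound = 2^9
= 512

512


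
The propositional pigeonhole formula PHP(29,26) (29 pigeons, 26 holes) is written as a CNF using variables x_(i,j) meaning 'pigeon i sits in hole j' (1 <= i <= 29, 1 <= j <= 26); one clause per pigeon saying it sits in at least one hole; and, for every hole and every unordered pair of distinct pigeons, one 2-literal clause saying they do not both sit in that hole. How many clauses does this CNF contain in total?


PHP(29,26): 29 pigeons, 26 holes, 29*26 = 754 variables.
- pigeon clauses: one per pigeon -> 29 clauses
- hole clauses: 26 holes * C(29,2) = 26 * 406 -> 10556 clauses
Total clauses = 29 + 10556 = 10585

10585


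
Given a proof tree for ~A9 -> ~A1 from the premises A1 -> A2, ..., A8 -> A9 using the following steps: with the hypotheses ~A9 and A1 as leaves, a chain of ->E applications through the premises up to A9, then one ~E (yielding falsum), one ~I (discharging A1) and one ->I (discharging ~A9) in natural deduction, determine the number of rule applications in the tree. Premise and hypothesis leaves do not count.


From hypothesis A1, 8 ->E steps along the 8 premises yield A9.
~E with hypothesis ~A9 gives falsum (1 node); ~I discharging A1 gives ~A1 (1 node); ->I discharging ~A9 gives the goal (1 node).
Total = 8 + 3 = 11 inference nodes.

11


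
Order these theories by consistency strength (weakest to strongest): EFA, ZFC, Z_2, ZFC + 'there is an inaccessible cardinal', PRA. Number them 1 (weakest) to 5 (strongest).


Ordering by consistency strength:
1. EFA
2. PRA
3. Z_2
4. ZFC
5. ZFC + 'there is an inaccessible cardinal'


EFA=1, ZFC=4, Z_2=3, ZFC + 'there is an inaccessible cardinal'=5, PRA=2


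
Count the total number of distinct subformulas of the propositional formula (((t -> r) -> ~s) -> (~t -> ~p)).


Formula: (((t -> r) -> ~s) -> (~t -> ~p))
Subformulas found:
  1. s
  2. r
  3. t
  4. p
  5. ~t
  6. ~s
  7. ~p
  8. (t -> r)
  9. (~t -> ~p)
  10. ((t -> r) -> ~s)
  11. (((t -> r) -> ~s) -> (~t -> ~p))
Total distinct subformulas = 11

11


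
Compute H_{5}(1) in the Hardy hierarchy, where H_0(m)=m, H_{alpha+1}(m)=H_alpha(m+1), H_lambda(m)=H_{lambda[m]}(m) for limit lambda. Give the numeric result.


H_5(1):
For finite ordinals k, H_k(n) = n + k (each successor step adds 1).
H_5(1) = 1 + 5 = 6

6


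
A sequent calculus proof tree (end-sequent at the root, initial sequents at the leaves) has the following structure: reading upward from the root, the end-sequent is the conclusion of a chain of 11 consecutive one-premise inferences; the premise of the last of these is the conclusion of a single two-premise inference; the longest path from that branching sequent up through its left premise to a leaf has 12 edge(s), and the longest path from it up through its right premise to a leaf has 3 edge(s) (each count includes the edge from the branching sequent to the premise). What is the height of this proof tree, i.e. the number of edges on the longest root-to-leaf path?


Longest path through the left premise: 12 edges (measured from the branching sequent)
Longest path through the right premise: 3 edges
Height of the subtree rooted at the branching sequent: max(12, 3) = 12
The branching sequent sits 11 edges above the root (the chain of one-premise inferences), so height = 12 + 11 = 23

23


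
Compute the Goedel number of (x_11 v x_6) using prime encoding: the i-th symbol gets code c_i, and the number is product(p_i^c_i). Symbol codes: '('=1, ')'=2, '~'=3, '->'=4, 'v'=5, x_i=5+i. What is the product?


Formula: (x_11 v x_6)
Symbol codes: [1, 16, 5, 11, 2]
Primes: [2, 3, 5, 7, 11]
p_1^1 = 2^1 = 2
p_2^16 = 3^16 = 43046721
p_3^5 = 5^5 = 3125
p_4^11 = 7^11 = 1977326743
p_5^2 = 11^2 = 121
Product = 64370058427768275393750

64370058427768275393750


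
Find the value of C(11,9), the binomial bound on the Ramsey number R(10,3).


R(10,3) <= C(10+3-2, 10-1) = C(11, 9)
C(11, 9) = 11! / (9! * 2!)
= 55

55


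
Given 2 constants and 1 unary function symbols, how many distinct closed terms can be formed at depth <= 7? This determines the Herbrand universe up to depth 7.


Herbrand terms by depth:
Depth 0: 2 constants
Depth 1: 2 new terms (running total: 4)
Depth 2: 2 new terms (running total: 6)
Depth 3: 2 new terms (running total: 8)
Depth 4: 2 new terms (running total: 10)
Depth 5: 2 new terms (running total: 12)
Depth 6: 2 new terms (running total: 14)
Depth 7: 2 new terms (running total: 16)
Total distinct ground terms = 16

16


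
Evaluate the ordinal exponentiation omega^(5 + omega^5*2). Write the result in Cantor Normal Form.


omega^(5 + omega^5*2):
In ordinal addition a term is absorbed by a following term of strictly larger exponent: 0 < 5, so 5 + omega^5*2 = omega^5*2.
omega raised to a CNF ordinal is a single CNF term: Result = omega^(omega^5*2)

omega^(omega^5*2)


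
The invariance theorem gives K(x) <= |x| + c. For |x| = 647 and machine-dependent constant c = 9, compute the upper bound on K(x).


K(x) <= |x| + c = 647 + 9 = 656

656


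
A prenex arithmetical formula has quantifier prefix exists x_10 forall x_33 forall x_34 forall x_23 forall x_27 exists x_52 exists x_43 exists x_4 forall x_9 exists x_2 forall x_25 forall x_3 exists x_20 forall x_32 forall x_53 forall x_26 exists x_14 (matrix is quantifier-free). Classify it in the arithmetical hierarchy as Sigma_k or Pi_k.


Leading quantifier is exists, so the class is Sigma.
Number of quantifier blocks = alternations + 1 = 8 + 1 = 9.
Classification: Sigma_9

Sigma_9


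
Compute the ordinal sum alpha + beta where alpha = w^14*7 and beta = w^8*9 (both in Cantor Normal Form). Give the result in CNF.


Ordinal addition w^14*7 + w^8*9:
Leading exponent of alpha (14) > leading exponent of beta (8).
Since alpha's term has higher exponent than beta's leading term,
the sum is simply alpha followed by beta.
Result = w^14*7 + w^8*9

w^14*7 + w^8*9


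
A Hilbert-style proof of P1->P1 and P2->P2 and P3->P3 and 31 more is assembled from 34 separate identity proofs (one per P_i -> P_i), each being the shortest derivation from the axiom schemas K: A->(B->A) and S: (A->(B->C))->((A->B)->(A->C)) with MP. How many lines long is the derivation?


The shortest proof of A->A from K and S in the Hilbert calculus has exactly 5 lines:
(1) K instance A->((A->A)->A), (2) S instance, (3) MP on 1,2, (4) K instance A->(A->A), (5) MP on 3,4.
For 34 independent identities: 34 * 5 = 170 lines total.

170


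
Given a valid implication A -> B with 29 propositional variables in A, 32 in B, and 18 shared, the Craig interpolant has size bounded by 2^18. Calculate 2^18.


Shared atoms = 18
Craig interpolant size bound = 2^18
= 262144

262144


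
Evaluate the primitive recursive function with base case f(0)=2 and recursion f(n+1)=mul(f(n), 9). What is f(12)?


f(0) = 2
f(1) = mul(f(0), 9) = mul(2, 9) = 18
f(2) = mul(f(1), 9) = mul(18, 9) = 162
f(3) = mul(f(2), 9) = mul(162, 9) = 1458
f(4) = mul(f(3), 9) = mul(1458, 9) = 13122
f(5) = mul(f(4), 9) = mul(13122, 9) = 118098
f(6) = mul(f(5), 9) = mul(118098, 9) = 1062882
f(7) = mul(f(6), 9) = mul(1062882, 9) = 9565938
f(8) = mul(f(7), 9) = mul(9565938, 9) = 86093442
f(9) = mul(f(8), 9) = mul(86093442, 9) = 774840978
f(10) = mul(f(9), 9) = mul(774840978, 9) = 6973568802
f(11) = mul(f(10), 9) = mul(6973568802, 9) = 62762119218
f(12) = mul(f(11), 9) = mul(62762119218, 9) = 564859072962


564859072962


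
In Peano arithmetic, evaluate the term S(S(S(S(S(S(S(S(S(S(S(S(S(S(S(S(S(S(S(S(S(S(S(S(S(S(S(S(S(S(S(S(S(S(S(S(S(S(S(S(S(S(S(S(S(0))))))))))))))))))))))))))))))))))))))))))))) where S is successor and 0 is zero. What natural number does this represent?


Counting successors applied to 0:
45 applications of S to 0 = 45

45


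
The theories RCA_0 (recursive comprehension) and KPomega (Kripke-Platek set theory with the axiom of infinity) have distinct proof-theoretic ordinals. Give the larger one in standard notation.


Proof-theoretic ordinal of RCA_0 (recursive comprehension): omega^omega
Proof-theoretic ordinal of KPomega (Kripke-Platek set theory with the axiom of infinity): psi_0(epsilon_{Omega+1})
Comparing: omega^omega < psi_0(epsilon_{Omega+1}).
The larger ordinal is psi_0(epsilon_{Omega+1}) (from KPomega (Kripke-Platek set theory with the axiom of infinity)).

psi_0(epsilon_{Omega+1})


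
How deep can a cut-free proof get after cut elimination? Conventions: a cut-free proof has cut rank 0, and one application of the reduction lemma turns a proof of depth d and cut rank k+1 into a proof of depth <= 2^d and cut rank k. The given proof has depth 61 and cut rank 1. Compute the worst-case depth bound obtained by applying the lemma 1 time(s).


Each rank reduction sends depth d to at most 2^d; cut rank r needs r reductions.
2_0(61) = 61
2_1(61) = 2^61 = 2305843009213693952
Cut-free depth bound = 2305843009213693952

2305843009213693952


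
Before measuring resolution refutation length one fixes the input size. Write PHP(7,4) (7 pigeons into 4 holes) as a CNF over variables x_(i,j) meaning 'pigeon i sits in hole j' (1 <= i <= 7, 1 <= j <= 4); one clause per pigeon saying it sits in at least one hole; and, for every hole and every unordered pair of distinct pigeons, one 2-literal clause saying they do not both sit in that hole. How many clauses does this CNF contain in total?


PHP(7,4): 7 pigeons, 4 holes, 7*4 = 28 variables.
- pigeon clauses: one per pigeon -> 7 clauses
- hole clauses: 4 holes * C(7,2) = 4 * 21 -> 84 clauses
Total clauses = 7 + 84 = 91

91


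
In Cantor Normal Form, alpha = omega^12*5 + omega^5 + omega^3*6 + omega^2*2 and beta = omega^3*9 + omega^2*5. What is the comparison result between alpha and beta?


Compare term by term from highest exponent:
alpha = omega^12*5 + omega^5 + omega^3*6 + omega^2*2
beta = omega^3*9 + omega^2*5
Term 1: alpha has omega^12*5, beta has omega^3*9
Term 2: alpha has omega^5*1, beta has omega^2*5
Term 3: alpha has omega^3*6, beta has omega^0*0
Term 4: alpha has omega^2*2, beta has omega^0*0
Result: alpha > beta

alpha > beta


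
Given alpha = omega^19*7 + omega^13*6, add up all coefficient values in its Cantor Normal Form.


CNF: omega^19*7 + omega^13*6
Coefficients: 7 + 6 = 13

13


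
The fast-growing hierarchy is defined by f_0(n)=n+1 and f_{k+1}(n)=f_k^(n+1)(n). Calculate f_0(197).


f_0(197) = 197 + 1 = 198

198


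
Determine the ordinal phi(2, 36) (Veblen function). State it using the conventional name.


phi(2, 36):
phi(2, beta) = zeta_beta (the beta-th zeta number, fixed point of epsilon).
phi(2, 36) = zeta_36

zeta_36


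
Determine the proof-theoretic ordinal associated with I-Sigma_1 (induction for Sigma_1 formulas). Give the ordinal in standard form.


The proof-theoretic ordinal of I-Sigma_1 (induction for Sigma_1 formulas) is a standard result in ordinal analysis.
This ordinal is the supremum of order types of primitive recursive well-orderings
that the theory can prove to be well-ordered.
For I-Sigma_1 (induction for Sigma_1 formulas), the proof-theoretic ordinal is omega^omega.

omega^omega


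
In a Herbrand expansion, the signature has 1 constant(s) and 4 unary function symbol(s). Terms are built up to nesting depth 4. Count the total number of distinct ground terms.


Herbrand terms by depth:
Depth 0: 1 constants
Depth 1: 4 new terms (running total: 5)
Depth 2: 16 new terms (running total: 21)
Depth 3: 64 new terms (running total: 85)
Depth 4: 256 new terms (running total: 341)
Total distinct ground terms = 341

341


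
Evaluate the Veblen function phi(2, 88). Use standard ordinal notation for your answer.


phi(2, 88):
phi(2, beta) = zeta_beta (the beta-th zeta number, fixed point of epsilon).
phi(2, 88) = zeta_88

zeta_88


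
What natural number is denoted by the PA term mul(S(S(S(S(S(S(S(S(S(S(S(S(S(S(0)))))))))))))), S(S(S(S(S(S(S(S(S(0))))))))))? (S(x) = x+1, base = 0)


mul(S^14(0), S^9(0)):
S^14(0) = 14
S^9(0) = 9
14 * 9 = 126

126


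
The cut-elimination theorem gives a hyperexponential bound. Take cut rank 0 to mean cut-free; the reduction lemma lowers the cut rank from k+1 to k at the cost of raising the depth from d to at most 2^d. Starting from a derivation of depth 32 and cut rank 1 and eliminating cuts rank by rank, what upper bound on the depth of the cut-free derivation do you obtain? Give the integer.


Each rank reduction sends depth d to at most 2^d; cut rank r needs r reductions.
2_0(32) = 32
2_1(32) = 2^32 = 4294967296
Cut-free depth bound = 4294967296

4294967296


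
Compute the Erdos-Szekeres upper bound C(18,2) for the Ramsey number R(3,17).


R(3,17) <= C(3+17-2, 3-1) = C(18, 2)
C(18, 2) = 18! / (2! * 16!)
= 153

153


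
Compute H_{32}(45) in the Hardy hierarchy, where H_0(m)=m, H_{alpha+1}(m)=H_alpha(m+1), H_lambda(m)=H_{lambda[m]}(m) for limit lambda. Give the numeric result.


H_32(45):
For finite ordinals k, H_k(n) = n + k (each successor step adds 1).
H_32(45) = 45 + 32 = 77

77


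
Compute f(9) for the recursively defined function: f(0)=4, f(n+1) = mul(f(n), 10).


f(0) = 4
f(1) = mul(f(0), 10) = mul(4, 10) = 40
f(2) = mul(f(1), 10) = mul(40, 10) = 400
f(3) = mul(f(2), 10) = mul(400, 10) = 4000
f(4) = mul(f(3), 10) = mul(4000, 10) = 40000
f(5) = mul(f(4), 10) = mul(40000, 10) = 400000
f(6) = mul(f(5), 10) = mul(400000, 10) = 4000000
f(7) = mul(f(6), 10) = mul(4000000, 10) = 40000000
f(8) = mul(f(7), 10) = mul(40000000, 10) = 400000000
f(9) = mul(f(8), 10) = mul(400000000, 10) = 4000000000


4000000000


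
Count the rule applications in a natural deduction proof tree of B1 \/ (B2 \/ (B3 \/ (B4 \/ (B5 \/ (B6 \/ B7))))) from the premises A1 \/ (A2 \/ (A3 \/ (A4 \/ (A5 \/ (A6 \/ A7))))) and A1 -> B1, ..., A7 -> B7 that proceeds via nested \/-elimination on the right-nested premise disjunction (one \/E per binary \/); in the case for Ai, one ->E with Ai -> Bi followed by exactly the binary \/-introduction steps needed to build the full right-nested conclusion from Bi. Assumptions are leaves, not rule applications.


Constructive dilemma with 7 branches, all disjunctions right-nested:
- \/E: the premise has 6 binary \/, each eliminated once: 6 nodes.
- ->E: one per case (Ai with Ai -> Bi gives Bi): 7 nodes.
- \/I: in case i < n, Bi needs 1 step to form Bi \/ (B(i+1) \/ ...) and then i-1 steps to prepend B(i-1), ..., B1, i.e. i steps; in case i = n, B7 needs 6 prepend steps.
  \/I total = (1 + 2 + ... + 6) + 6 = 21 + 6 = 27 nodes.
Total = 6 + 7 + 27 = 40

40


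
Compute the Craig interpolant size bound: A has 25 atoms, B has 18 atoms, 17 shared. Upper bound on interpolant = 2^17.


Shared atoms = 17
Craig interpolant size bound = 2^17
= 131072

131072


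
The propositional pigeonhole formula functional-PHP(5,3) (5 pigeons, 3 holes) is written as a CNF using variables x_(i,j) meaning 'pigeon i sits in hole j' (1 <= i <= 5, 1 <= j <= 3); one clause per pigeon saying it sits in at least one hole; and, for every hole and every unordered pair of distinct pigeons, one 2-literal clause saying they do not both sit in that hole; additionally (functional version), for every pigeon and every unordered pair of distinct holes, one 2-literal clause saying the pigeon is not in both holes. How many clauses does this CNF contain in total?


functional-PHP(5,3): 5 pigeons, 3 holes, 5*3 = 15 variables.
- pigeon clauses: one per pigeon -> 5 clauses
- hole clauses: 3 holes * C(5,2) = 3 * 10 -> 30 clauses
- functional clauses: 5 pigeons * C(3,2) = 5 * 3 -> 15 clauses
Total clauses = 5 + 30 + 15 = 50

50


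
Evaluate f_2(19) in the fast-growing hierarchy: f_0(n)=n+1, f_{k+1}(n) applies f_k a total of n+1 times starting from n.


f_2(19) = f_1^20(19)
f_1(m) = 2m + 1.
Iterating: f_1^k(n) = 2^k*(n+1) - 1.
f_2(19) = 2^20*(19+1) - 1 = 1048576*20 - 1 = 20971519

20971519


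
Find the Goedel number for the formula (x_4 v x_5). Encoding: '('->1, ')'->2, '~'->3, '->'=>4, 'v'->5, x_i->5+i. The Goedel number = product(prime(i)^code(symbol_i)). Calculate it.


Formula: (x_4 v x_5)
Symbol codes: [1, 9, 5, 10, 2]
Primes: [2, 3, 5, 7, 11]
p_1^1 = 2^1 = 2
p_2^9 = 3^9 = 19683
p_3^5 = 5^5 = 3125
p_4^10 = 7^10 = 282475249
p_5^2 = 11^2 = 121
Product = 4204719996588168750

4204719996588168750


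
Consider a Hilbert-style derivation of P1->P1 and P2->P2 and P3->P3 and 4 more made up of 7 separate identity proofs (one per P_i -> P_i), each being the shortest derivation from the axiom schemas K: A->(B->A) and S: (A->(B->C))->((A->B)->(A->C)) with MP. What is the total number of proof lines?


The shortest proof of A->A from K and S in the Hilbert calculus has exactly 5 lines:
(1) K instance A->((A->A)->A), (2) S instance, (3) MP on 1,2, (4) K instance A->(A->A), (5) MP on 3,4.
For 7 independent identities: 7 * 5 = 35 lines total.

35


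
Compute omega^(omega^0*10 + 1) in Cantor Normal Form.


omega^(omega^0*10 + 1):
omega^0 = 1, so the exponent is 10 + 1 = 11 (finite ordinal addition).
Result = omega^11, already a single CNF term.

omega^11


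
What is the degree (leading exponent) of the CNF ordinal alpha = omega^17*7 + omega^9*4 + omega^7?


CNF: omega^17*7 + omega^9*4 + omega^7
The leading term is omega^17*7, which has exponent 17.

17


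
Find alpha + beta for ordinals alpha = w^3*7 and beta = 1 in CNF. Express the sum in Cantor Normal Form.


Ordinal addition w^3*7 + 1:
Leading exponent of alpha (3) > leading exponent of beta (0).
Since alpha's term has higher exponent than beta's leading term,
the sum is simply alpha followed by beta.
Result = w^3*7 + 1

w^3*7 + 1


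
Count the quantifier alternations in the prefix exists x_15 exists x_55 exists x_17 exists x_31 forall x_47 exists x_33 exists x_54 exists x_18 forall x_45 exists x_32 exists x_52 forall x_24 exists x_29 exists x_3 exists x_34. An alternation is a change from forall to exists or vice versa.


Walk the prefix and count type changes:
  position 1: exists -> exists
  position 2: exists -> exists
  position 3: exists -> exists
  position 4: exists -> forall <-- alternation
  position 5: forall -> exists <-- alternation
  position 6: exists -> exists
  position 7: exists -> exists
  position 8: exists -> forall <-- alternation
  position 9: forall -> exists <-- alternation
  position 10: exists -> exists
  position 11: exists -> forall <-- alternation
  position 12: forall -> exists <-- alternation
  position 13: exists -> exists
  position 14: exists -> exists
Total alternations = 6

6


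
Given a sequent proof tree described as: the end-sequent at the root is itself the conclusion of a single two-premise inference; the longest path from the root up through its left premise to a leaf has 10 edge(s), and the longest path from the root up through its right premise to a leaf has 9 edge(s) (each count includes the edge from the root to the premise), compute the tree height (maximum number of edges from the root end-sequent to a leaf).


Longest path through the left premise: 10 edges (measured from the branching sequent)
Longest path through the right premise: 9 edges
Height of the subtree rooted at the branching sequent: max(10, 9) = 10
The branching sequent is the root itself.
Total height = 10

10


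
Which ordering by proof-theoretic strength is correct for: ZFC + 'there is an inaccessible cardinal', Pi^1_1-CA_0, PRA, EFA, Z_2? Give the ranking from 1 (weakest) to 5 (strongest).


Ordering by consistency strength:
1. EFA
2. PRA
3. Pi^1_1-CA_0
4. Z_2
5. ZFC + 'there is an inaccessible cardinal'


ZFC + 'there is an inaccessible cardinal'=5, Pi^1_1-CA_0=3, PRA=2, EFA=1, Z_2=4


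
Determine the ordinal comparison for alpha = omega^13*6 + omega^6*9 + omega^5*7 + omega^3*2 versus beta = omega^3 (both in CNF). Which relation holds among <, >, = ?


Compare term by term from highest exponent:
alpha = omega^13*6 + omega^6*9 + omega^5*7 + omega^3*2
beta = omega^3
Term 1: alpha has omega^13*6, beta has omega^3*1
Term 2: alpha has omega^6*9, beta has omega^0*0
Term 3: alpha has omega^5*7, beta has omega^0*0
Term 4: alpha has omega^3*2, beta has omega^0*0
Result: alpha > beta

alpha > beta


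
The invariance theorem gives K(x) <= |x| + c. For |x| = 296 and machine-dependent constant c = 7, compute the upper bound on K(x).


K(x) <= |x| + c = 296 + 7 = 303

303
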